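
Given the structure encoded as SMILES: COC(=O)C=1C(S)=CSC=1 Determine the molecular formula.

C6H6O2S2

Walk through each heavy atom and fill implicit hydrogens from standard valence (C 4, N 3, O 2, S 2, halogen 1):
  atom 1: C, bond orders sum to 1 (valence 4) → 3 H
  atom 2: O, bond orders sum to 2 (valence 2) → 0 H
  atom 3: C, bond orders sum to 4 (valence 4) → 0 H
  atom 4: O, bond orders sum to 2 (valence 2) → 0 H
  atom 5: C, bond orders sum to 4 (valence 4) → 0 H
  atom 6: C, bond orders sum to 4 (valence 4) → 0 H
  atom 7: S, bond orders sum to 1 (valence 2) → 1 H
  atom 8: C, bond orders sum to 3 (valence 4) → 1 H
  atom 9: S, bond orders sum to 2 (valence 2) → 0 H
  atom 10: C, bond orders sum to 3 (valence 4) → 1 H
Totals → C:6, H:6, O:2, S:2.
In Hill order: C6H6O2S2.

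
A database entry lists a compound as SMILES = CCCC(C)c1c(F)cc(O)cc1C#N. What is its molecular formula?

C12H14FNO

Walk through each heavy atom and fill implicit hydrogens from standard valence (C 4, N 3, O 2, S 2, halogen 1); for lowercase aromatic atoms, an aromatic c carries 1 H when it has two neighbours and 0 H with three, and aromatic n carries 0 H:
  atom 1: C, bond orders sum to 1 (valence 4) → 3 H
  atom 2: C, bond orders sum to 2 (valence 4) → 2 H
  atom 3: C, bond orders sum to 2 (valence 4) → 2 H
  atom 4: C, bond orders sum to 3 (valence 4) → 1 H
  atom 5: C, bond orders sum to 1 (valence 4) → 3 H
  atom 6: aromatic c, 3 neighbours → 0 H
  atom 7: aromatic c, 3 neighbours → 0 H
  atom 8: F (halogen, monovalent) → 0 H
  atom 9: aromatic c, 2 neighbours → 1 H
  atom 10: aromatic c, 3 neighbours → 0 H
  atom 11: O, bond orders sum to 1 (valence 2) → 1 H
  atom 12: aromatic c, 2 neighbours → 1 H
  atom 13: aromatic c, 3 neighbours → 0 H
  atom 14: C, bond orders sum to 4 (valence 4) → 0 H
  atom 15: N, bond orders sum to 3 (valence 3) → 0 H
Totals → C:12, H:14, F:1, N:1, O:1.
In Hill order: C12H14FNO.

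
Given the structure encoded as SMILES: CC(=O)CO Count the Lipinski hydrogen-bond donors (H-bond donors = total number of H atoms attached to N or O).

Donors: find every N or O and count the H atoms it carries.
  atom 3 (O): bond orders sum to 2 → 0 H
  atom 5 (O): bond orders sum to 1 → 1 H
Lipinski HBD = 1.

1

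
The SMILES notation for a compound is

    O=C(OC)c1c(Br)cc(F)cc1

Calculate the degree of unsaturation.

5

Molecular formula: C8H6BrFO2.
DoU = (2C + 2 + N − H − X) / 2, where X is the halogen count and O/S are ignored.
    = (2·8 + 2 + 0 − 6 − 2) / 2 = 10 / 2 = 5.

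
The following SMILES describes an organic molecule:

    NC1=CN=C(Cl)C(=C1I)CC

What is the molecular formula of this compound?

C7H8ClIN2

Walk through each heavy atom and fill implicit hydrogens from standard valence (C 4, N 3, O 2, S 2, halogen 1):
  atom 1: N, bond orders sum to 1 (valence 3) → 2 H
  atom 2: C, bond orders sum to 4 (valence 4) → 0 H
  atom 3: C, bond orders sum to 3 (valence 4) → 1 H
  atom 4: N, bond orders sum to 3 (valence 3) → 0 H
  atom 5: C, bond orders sum to 4 (valence 4) → 0 H
  atom 6: Cl (halogen, monovalent) → 0 H
  atom 7: C, bond orders sum to 4 (valence 4) → 0 H
  atom 8: C, bond orders sum to 4 (valence 4) → 0 H
  atom 9: I (halogen, monovalent) → 0 H
  atom 10: C, bond orders sum to 2 (valence 4) → 2 H
  atom 11: C, bond orders sum to 1 (valence 4) → 3 H
Totals → C:7, H:8, Cl:1, I:1, N:2.
In Hill order: C7H8ClIN2.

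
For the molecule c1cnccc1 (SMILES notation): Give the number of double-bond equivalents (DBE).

Molecular formula: C5H5N.
DoU = (2C + 2 + N − H − X) / 2, where X is the halogen count and O/S are ignored.
    = (2·5 + 2 + 1 − 5 − 0) / 2 = 8 / 2 = 4.

4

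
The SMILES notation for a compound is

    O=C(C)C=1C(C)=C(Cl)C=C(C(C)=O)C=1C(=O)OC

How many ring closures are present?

In SMILES, each pair of matching ring-closure digits denotes one ring-closing bond; the number of such bonds equals the number of independent rings.
Ring-closure bonds here: 1.

1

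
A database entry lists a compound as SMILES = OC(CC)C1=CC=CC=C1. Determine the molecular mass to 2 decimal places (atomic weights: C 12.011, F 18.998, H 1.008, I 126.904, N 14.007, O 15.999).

First, the molecular formula is C9H12O (counting implicit H from valence).
  C: 9 × 12.011 = 108.099
  H: 12 × 1.008 = 12.096
  O: 1 × 15.999 = 15.999
Sum: 9×12.011 + 12×1.008 + 1×15.999 = 136.194 → 136.19 g/mol.

136.19 g/mol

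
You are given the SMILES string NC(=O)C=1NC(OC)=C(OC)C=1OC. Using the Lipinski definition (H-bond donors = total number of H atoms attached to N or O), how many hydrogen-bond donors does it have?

3

Donors: find every N or O and count the H atoms it carries.
  atom 1 (N): bond orders sum to 1 → 2 H
  atom 3 (O): bond orders sum to 2 → 0 H
  atom 5 (N): bond orders sum to 2 → 1 H
  atom 7 (O): bond orders sum to 2 → 0 H
  atom 10 (O): bond orders sum to 2 → 0 H
  atom 13 (O): bond orders sum to 2 → 0 H
Lipinski HBD = 3.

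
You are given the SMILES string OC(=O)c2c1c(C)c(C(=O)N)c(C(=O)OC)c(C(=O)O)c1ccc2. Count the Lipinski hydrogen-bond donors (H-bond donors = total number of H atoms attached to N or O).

4

Donors: find every N or O and count the H atoms it carries.
  atom 1 (O): bond orders sum to 1 → 1 H
  atom 3 (O): bond orders sum to 2 → 0 H
  atom 10 (O): bond orders sum to 2 → 0 H
  atom 11 (N): bond orders sum to 1 → 2 H
  atom 14 (O): bond orders sum to 2 → 0 H
  atom 15 (O): bond orders sum to 2 → 0 H
  atom 19 (O): bond orders sum to 2 → 0 H
  atom 20 (O): bond orders sum to 1 → 1 H
Lipinski HBD = 4.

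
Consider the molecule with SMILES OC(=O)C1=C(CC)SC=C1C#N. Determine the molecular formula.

C8H7NO2S

Walk through each heavy atom and fill implicit hydrogens from standard valence (C 4, N 3, O 2, S 2, halogen 1):
  atom 1: O, bond orders sum to 1 (valence 2) → 1 H
  atom 2: C, bond orders sum to 4 (valence 4) → 0 H
  atom 3: O, bond orders sum to 2 (valence 2) → 0 H
  atom 4: C, bond orders sum to 4 (valence 4) → 0 H
  atom 5: C, bond orders sum to 4 (valence 4) → 0 H
  atom 6: C, bond orders sum to 2 (valence 4) → 2 H
  atom 7: C, bond orders sum to 1 (valence 4) → 3 H
  atom 8: S, bond orders sum to 2 (valence 2) → 0 H
  atom 9: C, bond orders sum to 3 (valence 4) → 1 H
  atom 10: C, bond orders sum to 4 (valence 4) → 0 H
  atom 11: C, bond orders sum to 4 (valence 4) → 0 H
  atom 12: N, bond orders sum to 3 (valence 3) → 0 H
Totals → C:8, H:7, N:1, O:2, S:1.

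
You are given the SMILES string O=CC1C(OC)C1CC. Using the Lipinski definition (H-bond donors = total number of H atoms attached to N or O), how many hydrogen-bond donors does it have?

Donors: find every N or O and count the H atoms it carries.
  atom 1 (O): bond orders sum to 2 → 0 H
  atom 5 (O): bond orders sum to 2 → 0 H
Lipinski HBD = 0.

0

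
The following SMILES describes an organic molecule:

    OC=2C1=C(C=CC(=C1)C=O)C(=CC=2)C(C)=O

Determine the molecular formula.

Walk through each heavy atom and fill implicit hydrogens from standard valence (C 4, N 3, O 2, S 2, halogen 1):
  atom 1: O, bond orders sum to 1 (valence 2) → 1 H
  atom 2: C, bond orders sum to 4 (valence 4) → 0 H
  atom 3: C, bond orders sum to 4 (valence 4) → 0 H
  atom 4: C, bond orders sum to 4 (valence 4) → 0 H
  atom 5: C, bond orders sum to 3 (valence 4) → 1 H
  atom 6: C, bond orders sum to 3 (valence 4) → 1 H
  atom 7: C, bond orders sum to 4 (valence 4) → 0 H
  atom 8: C, bond orders sum to 3 (valence 4) → 1 H
  atom 9: C, bond orders sum to 3 (valence 4) → 1 H
  atom 10: O, bond orders sum to 2 (valence 2) → 0 H
  atom 11: C, bond orders sum to 4 (valence 4) → 0 H
  atom 12: C, bond orders sum to 3 (valence 4) → 1 H
  atom 13: C, bond orders sum to 3 (valence 4) → 1 H
  atom 14: C, bond orders sum to 4 (valence 4) → 0 H
  atom 15: C, bond orders sum to 1 (valence 4) → 3 H
  atom 16: O, bond orders sum to 2 (valence 2) → 0 H
Totals → C:13, H:10, O:3.
In Hill order: C13H10O3.

C13H10O3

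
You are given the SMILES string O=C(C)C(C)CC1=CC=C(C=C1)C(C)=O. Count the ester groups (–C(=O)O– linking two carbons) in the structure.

0

Scan the SMILES for the ester motif — none present.
Groups that are present: 2 ketone.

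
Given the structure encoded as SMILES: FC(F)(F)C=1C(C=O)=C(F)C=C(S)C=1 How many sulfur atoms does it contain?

1

Scan the SMILES for S atoms (remember two-letter symbols like Cl and Br are single atoms).
Sulfur count: 1.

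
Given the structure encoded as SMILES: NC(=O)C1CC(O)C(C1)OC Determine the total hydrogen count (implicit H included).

13

Walk through each heavy atom and fill implicit hydrogens from standard valence (C 4, N 3, O 2, S 2, halogen 1):
  atom 1: N, bond orders sum to 1 (valence 3) → 2 H
  atom 2: C, bond orders sum to 4 (valence 4) → 0 H
  atom 3: O, bond orders sum to 2 (valence 2) → 0 H
  atom 4: C, bond orders sum to 3 (valence 4) → 1 H
  atom 5: C, bond orders sum to 2 (valence 4) → 2 H
  atom 6: C, bond orders sum to 3 (valence 4) → 1 H
  atom 7: O, bond orders sum to 1 (valence 2) → 1 H
  atom 8: C, bond orders sum to 3 (valence 4) → 1 H
  atom 9: C, bond orders sum to 2 (valence 4) → 2 H
  atom 10: O, bond orders sum to 2 (valence 2) → 0 H
  atom 11: C, bond orders sum to 1 (valence 4) → 3 H
Total hydrogens: 13.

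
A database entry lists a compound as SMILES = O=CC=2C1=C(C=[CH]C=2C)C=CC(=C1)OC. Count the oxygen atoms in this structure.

Scan the SMILES for O atoms (remember two-letter symbols like Cl and Br are single atoms).
Oxygen count: 2.

2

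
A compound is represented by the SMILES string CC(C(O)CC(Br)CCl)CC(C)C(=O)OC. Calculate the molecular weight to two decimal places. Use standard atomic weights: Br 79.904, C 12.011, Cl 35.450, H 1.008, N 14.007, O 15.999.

First, the molecular formula is C11H20BrClO3 (counting implicit H from valence).
  Br: 1 × 79.904 = 79.904
  C: 11 × 12.011 = 132.121
  Cl: 1 × 35.450 = 35.450
  H: 20 × 1.008 = 20.160
  O: 3 × 15.999 = 47.997
Sum: 1×79.904 + 11×12.011 + 1×35.450 + 20×1.008 + 3×15.999 = 315.632 → 315.63 g/mol.

315.63 g/mol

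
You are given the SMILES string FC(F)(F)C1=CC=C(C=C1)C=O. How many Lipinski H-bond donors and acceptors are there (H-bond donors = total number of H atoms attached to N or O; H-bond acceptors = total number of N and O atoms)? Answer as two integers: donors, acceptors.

Donors: find every N or O and count the H atoms it carries.
  atom 12 (O): bond orders sum to 2 → 0 H
Lipinski HBD = 0.
Acceptors: N atoms = 0, O atoms = 1 → HBA = 1.

0, 1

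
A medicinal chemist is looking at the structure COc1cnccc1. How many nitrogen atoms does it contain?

Scan the SMILES for N atoms (remember two-letter symbols like Cl and Br are single atoms).
Nitrogen count: 1.

1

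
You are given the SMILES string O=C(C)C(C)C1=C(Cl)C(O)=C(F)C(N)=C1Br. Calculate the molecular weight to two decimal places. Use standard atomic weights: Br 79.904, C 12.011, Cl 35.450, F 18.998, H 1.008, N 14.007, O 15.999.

310.55 g/mol

First, the molecular formula is C10H10BrClFNO2 (counting implicit H from valence).
  Br: 1 × 79.904 = 79.904
  C: 10 × 12.011 = 120.110
  Cl: 1 × 35.450 = 35.450
  F: 1 × 18.998 = 18.998
  H: 10 × 1.008 = 10.080
  N: 1 × 14.007 = 14.007
  O: 2 × 15.999 = 31.998
Sum: 1×79.904 + 10×12.011 + 1×35.450 + 1×18.998 + 10×1.008 + 1×14.007 + 2×15.999 = 310.547 → 310.55 g/mol.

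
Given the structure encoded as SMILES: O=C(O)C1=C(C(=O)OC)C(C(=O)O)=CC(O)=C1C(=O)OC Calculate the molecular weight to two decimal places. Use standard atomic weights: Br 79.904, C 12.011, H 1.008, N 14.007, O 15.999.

First, the molecular formula is C12H10O9 (counting implicit H from valence).
  C: 12 × 12.011 = 144.132
  H: 10 × 1.008 = 10.080
  O: 9 × 15.999 = 143.991
Sum: 12×12.011 + 10×1.008 + 9×15.999 = 298.203 → 298.20 g/mol.

298.20 g/mol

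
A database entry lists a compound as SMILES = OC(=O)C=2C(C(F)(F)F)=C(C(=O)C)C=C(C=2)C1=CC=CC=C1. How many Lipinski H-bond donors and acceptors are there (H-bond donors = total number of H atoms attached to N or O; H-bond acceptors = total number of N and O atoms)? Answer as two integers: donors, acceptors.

Donors: find every N or O and count the H atoms it carries.
  atom 1 (O): bond orders sum to 1 → 1 H
  atom 3 (O): bond orders sum to 2 → 0 H
  atom 12 (O): bond orders sum to 2 → 0 H
Lipinski HBD = 1.
Acceptors: N atoms = 0, O atoms = 3 → HBA = 3.

1, 3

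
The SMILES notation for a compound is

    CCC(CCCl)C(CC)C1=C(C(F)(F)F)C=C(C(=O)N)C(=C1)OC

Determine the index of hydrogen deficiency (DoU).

Degree of unsaturation = (number of rings) + (number of π bonds).
Ring closures in the SMILES: 1.
π bonds: 4 double bonds (each 1 DoU) → 4 DoU from unsaturation.
Total DoU = 1 + 4 = 5.

5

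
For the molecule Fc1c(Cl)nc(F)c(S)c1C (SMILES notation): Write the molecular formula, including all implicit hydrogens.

C6H4ClF2NS

Walk through each heavy atom and fill implicit hydrogens from standard valence (C 4, N 3, O 2, S 2, halogen 1); for lowercase aromatic atoms, an aromatic c carries 1 H when it has two neighbours and 0 H with three, and aromatic n carries 0 H:
  atom 1: F (halogen, monovalent) → 0 H
  atom 2: aromatic c, 3 neighbours → 0 H
  atom 3: aromatic c, 3 neighbours → 0 H
  atom 4: Cl (halogen, monovalent) → 0 H
  atom 5: aromatic n, 2 neighbours → 0 H
  atom 6: aromatic c, 3 neighbours → 0 H
  atom 7: F (halogen, monovalent) → 0 H
  atom 8: aromatic c, 3 neighbours → 0 H
  atom 9: S, bond orders sum to 1 (valence 2) → 1 H
  atom 10: aromatic c, 3 neighbours → 0 H
  atom 11: C, bond orders sum to 1 (valence 4) → 3 H
Totals → C:6, H:4, Cl:1, F:2, N:1, S:1.
In Hill order: C6H4ClF2NS.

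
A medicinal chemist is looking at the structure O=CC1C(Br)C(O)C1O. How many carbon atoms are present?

Count every carbon token in the SMILES (each C, including those in ring-closure positions and inside branches).
Carbon count: 5.

5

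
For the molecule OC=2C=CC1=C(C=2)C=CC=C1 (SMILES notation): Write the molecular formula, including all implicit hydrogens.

Walk through each heavy atom and fill implicit hydrogens from standard valence (C 4, N 3, O 2, S 2, halogen 1):
  atom 1: O, bond orders sum to 1 (valence 2) → 1 H
  atom 2: C, bond orders sum to 4 (valence 4) → 0 H
  atom 3: C, bond orders sum to 3 (valence 4) → 1 H
  atom 4: C, bond orders sum to 3 (valence 4) → 1 H
  atom 5: C, bond orders sum to 4 (valence 4) → 0 H
  atom 6: C, bond orders sum to 4 (valence 4) → 0 H
  atom 7: C, bond orders sum to 3 (valence 4) → 1 H
  atom 8: C, bond orders sum to 3 (valence 4) → 1 H
  atom 9: C, bond orders sum to 3 (valence 4) → 1 H
  atom 10: C, bond orders sum to 3 (valence 4) → 1 H
  atom 11: C, bond orders sum to 3 (valence 4) → 1 H
Totals → C:10, H:8, O:1.
In Hill order: C10H8O.

C10H8O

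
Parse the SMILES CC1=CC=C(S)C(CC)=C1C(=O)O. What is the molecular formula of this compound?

C10H12O2S

Walk through each heavy atom and fill implicit hydrogens from standard valence (C 4, N 3, O 2, S 2, halogen 1):
  atom 1: C, bond orders sum to 1 (valence 4) → 3 H
  atom 2: C, bond orders sum to 4 (valence 4) → 0 H
  atom 3: C, bond orders sum to 3 (valence 4) → 1 H
  atom 4: C, bond orders sum to 3 (valence 4) → 1 H
  atom 5: C, bond orders sum to 4 (valence 4) → 0 H
  atom 6: S, bond orders sum to 1 (valence 2) → 1 H
  atom 7: C, bond orders sum to 4 (valence 4) → 0 H
  atom 8: C, bond orders sum to 2 (valence 4) → 2 H
  atom 9: C, bond orders sum to 1 (valence 4) → 3 H
  atom 10: C, bond orders sum to 4 (valence 4) → 0 H
  atom 11: C, bond orders sum to 4 (valence 4) → 0 H
  atom 12: O, bond orders sum to 2 (valence 2) → 0 H
  atom 13: O, bond orders sum to 1 (valence 2) → 1 H
Totals → C:10, H:12, O:2, S:1.
In Hill order: C10H12O2S.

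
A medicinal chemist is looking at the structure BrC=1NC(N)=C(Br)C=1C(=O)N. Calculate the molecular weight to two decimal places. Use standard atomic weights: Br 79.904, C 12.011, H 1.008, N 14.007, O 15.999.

282.92 g/mol

First, the molecular formula is C5H5Br2N3O (counting implicit H from valence).
  Br: 2 × 79.904 = 159.808
  C: 5 × 12.011 = 60.055
  H: 5 × 1.008 = 5.040
  N: 3 × 14.007 = 42.021
  O: 1 × 15.999 = 15.999
Sum: 2×79.904 + 5×12.011 + 5×1.008 + 3×14.007 + 1×15.999 = 282.923 → 282.92 g/mol.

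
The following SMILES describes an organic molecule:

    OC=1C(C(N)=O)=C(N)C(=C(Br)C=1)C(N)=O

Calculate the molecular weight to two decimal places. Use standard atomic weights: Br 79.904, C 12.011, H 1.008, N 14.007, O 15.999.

274.07 g/mol

First, the molecular formula is C8H8BrN3O3 (counting implicit H from valence).
  Br: 1 × 79.904 = 79.904
  C: 8 × 12.011 = 96.088
  H: 8 × 1.008 = 8.064
  N: 3 × 14.007 = 42.021
  O: 3 × 15.999 = 47.997
Sum: 1×79.904 + 8×12.011 + 8×1.008 + 3×14.007 + 3×15.999 = 274.074 → 274.07 g/mol.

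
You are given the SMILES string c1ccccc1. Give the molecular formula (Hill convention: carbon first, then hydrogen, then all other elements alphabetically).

Walk through each heavy atom and fill implicit hydrogens from standard valence (C 4, N 3, O 2, S 2, halogen 1); for lowercase aromatic atoms, an aromatic c carries 1 H when it has two neighbours and 0 H with three, and aromatic n carries 0 H:
  atom 1: aromatic c, 2 neighbours → 1 H
  atom 2: aromatic c, 2 neighbours → 1 H
  atom 3: aromatic c, 2 neighbours → 1 H
  atom 4: aromatic c, 2 neighbours → 1 H
  atom 5: aromatic c, 2 neighbours → 1 H
  atom 6: aromatic c, 2 neighbours → 1 H
Totals → C:6, H:6.

C6H6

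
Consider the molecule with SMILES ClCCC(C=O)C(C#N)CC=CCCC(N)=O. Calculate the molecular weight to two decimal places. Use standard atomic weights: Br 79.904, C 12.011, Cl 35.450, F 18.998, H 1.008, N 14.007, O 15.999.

First, the molecular formula is C12H17ClN2O2 (counting implicit H from valence).
  C: 12 × 12.011 = 144.132
  Cl: 1 × 35.450 = 35.450
  H: 17 × 1.008 = 17.136
  N: 2 × 14.007 = 28.014
  O: 2 × 15.999 = 31.998
Sum: 12×12.011 + 1×35.450 + 17×1.008 + 2×14.007 + 2×15.999 = 256.730 → 256.73 g/mol.

256.73 g/mol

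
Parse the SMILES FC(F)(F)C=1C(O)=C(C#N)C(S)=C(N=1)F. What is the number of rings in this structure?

1

In SMILES, each pair of matching ring-closure digits denotes one ring-closing bond; the number of such bonds equals the number of independent rings.
Ring-closure bonds here: 1.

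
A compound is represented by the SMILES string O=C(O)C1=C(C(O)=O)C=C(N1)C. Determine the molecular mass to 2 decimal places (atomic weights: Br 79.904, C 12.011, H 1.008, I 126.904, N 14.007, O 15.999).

First, the molecular formula is C7H7NO4 (counting implicit H from valence).
  C: 7 × 12.011 = 84.077
  H: 7 × 1.008 = 7.056
  N: 1 × 14.007 = 14.007
  O: 4 × 15.999 = 63.996
Sum: 7×12.011 + 7×1.008 + 1×14.007 + 4×15.999 = 169.136 → 169.14 g/mol.

169.14 g/mol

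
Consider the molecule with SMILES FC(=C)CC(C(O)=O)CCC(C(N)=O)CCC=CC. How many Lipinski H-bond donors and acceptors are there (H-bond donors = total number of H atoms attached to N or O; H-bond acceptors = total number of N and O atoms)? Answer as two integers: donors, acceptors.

3, 4

Donors: find every N or O and count the H atoms it carries.
  atom 7 (O): bond orders sum to 1 → 1 H
  atom 8 (O): bond orders sum to 2 → 0 H
  atom 13 (N): bond orders sum to 1 → 2 H
  atom 14 (O): bond orders sum to 2 → 0 H
Lipinski HBD = 3.
Acceptors: N atoms = 1, O atoms = 3 → HBA = 4.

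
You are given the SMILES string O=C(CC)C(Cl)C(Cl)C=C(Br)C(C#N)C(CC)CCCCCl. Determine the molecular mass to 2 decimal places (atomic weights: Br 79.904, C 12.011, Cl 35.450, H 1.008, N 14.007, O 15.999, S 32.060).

First, the molecular formula is C16H23BrCl3NO (counting implicit H from valence).
  Br: 1 × 79.904 = 79.904
  C: 16 × 12.011 = 192.176
  Cl: 3 × 35.450 = 106.350
  H: 23 × 1.008 = 23.184
  N: 1 × 14.007 = 14.007
  O: 1 × 15.999 = 15.999
Sum: 1×79.904 + 16×12.011 + 3×35.450 + 23×1.008 + 1×14.007 + 1×15.999 = 431.620 → 431.62 g/mol.

431.62 g/mol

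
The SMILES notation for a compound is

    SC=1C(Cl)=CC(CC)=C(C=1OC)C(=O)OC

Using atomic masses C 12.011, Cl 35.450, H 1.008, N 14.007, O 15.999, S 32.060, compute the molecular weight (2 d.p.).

260.73 g/mol

First, the molecular formula is C11H13ClO3S (counting implicit H from valence).
  C: 11 × 12.011 = 132.121
  Cl: 1 × 35.450 = 35.450
  H: 13 × 1.008 = 13.104
  O: 3 × 15.999 = 47.997
  S: 1 × 32.060 = 32.060
Sum: 11×12.011 + 1×35.450 + 13×1.008 + 3×15.999 + 1×32.060 = 260.732 → 260.73 g/mol.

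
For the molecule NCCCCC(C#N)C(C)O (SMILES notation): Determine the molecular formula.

C8H16N2O

Walk through each heavy atom and fill implicit hydrogens from standard valence (C 4, N 3, O 2, S 2, halogen 1):
  atom 1: N, bond orders sum to 1 (valence 3) → 2 H
  atom 2: C, bond orders sum to 2 (valence 4) → 2 H
  atom 3: C, bond orders sum to 2 (valence 4) → 2 H
  atom 4: C, bond orders sum to 2 (valence 4) → 2 H
  atom 5: C, bond orders sum to 2 (valence 4) → 2 H
  atom 6: C, bond orders sum to 3 (valence 4) → 1 H
  atom 7: C, bond orders sum to 4 (valence 4) → 0 H
  atom 8: N, bond orders sum to 3 (valence 3) → 0 H
  atom 9: C, bond orders sum to 3 (valence 4) → 1 H
  atom 10: C, bond orders sum to 1 (valence 4) → 3 H
  atom 11: O, bond orders sum to 1 (valence 2) → 1 H
Totals → C:8, H:16, N:2, O:1.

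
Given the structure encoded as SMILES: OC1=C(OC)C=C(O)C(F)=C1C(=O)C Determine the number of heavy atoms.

14

Every atom symbol written in the SMILES (organic subset) is one heavy atom; implicit H are not written.
Heavy atoms by element → C:9, F:1, O:4.
Total: 14.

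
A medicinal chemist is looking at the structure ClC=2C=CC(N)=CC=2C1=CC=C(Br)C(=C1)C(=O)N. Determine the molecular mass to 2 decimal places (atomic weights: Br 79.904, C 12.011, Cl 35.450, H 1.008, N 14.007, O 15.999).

325.59 g/mol

First, the molecular formula is C13H10BrClN2O (counting implicit H from valence).
  Br: 1 × 79.904 = 79.904
  C: 13 × 12.011 = 156.143
  Cl: 1 × 35.450 = 35.450
  H: 10 × 1.008 = 10.080
  N: 2 × 14.007 = 28.014
  O: 1 × 15.999 = 15.999
Sum: 1×79.904 + 13×12.011 + 1×35.450 + 10×1.008 + 2×14.007 + 1×15.999 = 325.590 → 325.59 g/mol.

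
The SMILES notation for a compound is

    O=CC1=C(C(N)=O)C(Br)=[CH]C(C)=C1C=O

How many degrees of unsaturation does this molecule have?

7

Molecular formula: C10H8BrNO3.
DoU = (2C + 2 + N − H − X) / 2, where X is the halogen count and O/S are ignored.
    = (2·10 + 2 + 1 − 8 − 1) / 2 = 14 / 2 = 7.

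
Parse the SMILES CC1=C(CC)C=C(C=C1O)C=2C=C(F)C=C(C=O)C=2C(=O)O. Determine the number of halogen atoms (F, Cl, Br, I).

1

Halogen atoms appear at heavy-atom position 14 (1×F).
Other groups present: 1 aldehyde, 1 carboxylic acid, 1 hydroxyl.
Halogen count: 1.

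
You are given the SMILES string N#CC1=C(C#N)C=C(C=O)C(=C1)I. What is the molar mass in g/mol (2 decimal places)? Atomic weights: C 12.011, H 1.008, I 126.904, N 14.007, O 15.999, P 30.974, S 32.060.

First, the molecular formula is C9H3IN2O (counting implicit H from valence).
  C: 9 × 12.011 = 108.099
  H: 3 × 1.008 = 3.024
  I: 1 × 126.904 = 126.904
  N: 2 × 14.007 = 28.014
  O: 1 × 15.999 = 15.999
Sum: 9×12.011 + 3×1.008 + 1×126.904 + 2×14.007 + 1×15.999 = 282.040 → 282.04 g/mol.

282.04 g/mol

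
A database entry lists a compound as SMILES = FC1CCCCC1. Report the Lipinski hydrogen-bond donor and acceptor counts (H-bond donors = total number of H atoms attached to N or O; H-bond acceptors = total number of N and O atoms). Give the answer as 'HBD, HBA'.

Donors: find every N or O and count the H atoms it carries.
  (no N or O atoms present)
Lipinski HBD = 0.
Acceptors: N atoms = 0, O atoms = 0 → HBA = 0.

0, 0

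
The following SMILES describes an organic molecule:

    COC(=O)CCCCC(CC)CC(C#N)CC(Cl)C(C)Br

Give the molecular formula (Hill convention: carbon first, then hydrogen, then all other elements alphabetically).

C16H27BrClNO2

Walk through each heavy atom and fill implicit hydrogens from standard valence (C 4, N 3, O 2, S 2, halogen 1):
  atom 1: C, bond orders sum to 1 (valence 4) → 3 H
  atom 2: O, bond orders sum to 2 (valence 2) → 0 H
  atom 3: C, bond orders sum to 4 (valence 4) → 0 H
  atom 4: O, bond orders sum to 2 (valence 2) → 0 H
  atom 5: C, bond orders sum to 2 (valence 4) → 2 H
  atom 6: C, bond orders sum to 2 (valence 4) → 2 H
  atom 7: C, bond orders sum to 2 (valence 4) → 2 H
  atom 8: C, bond orders sum to 2 (valence 4) → 2 H
  atom 9: C, bond orders sum to 3 (valence 4) → 1 H
  atom 10: C, bond orders sum to 2 (valence 4) → 2 H
  atom 11: C, bond orders sum to 1 (valence 4) → 3 H
  atom 12: C, bond orders sum to 2 (valence 4) → 2 H
  atom 13: C, bond orders sum to 3 (valence 4) → 1 H
  atom 14: C, bond orders sum to 4 (valence 4) → 0 H
  atom 15: N, bond orders sum to 3 (valence 3) → 0 H
  atom 16: C, bond orders sum to 2 (valence 4) → 2 H
  atom 17: C, bond orders sum to 3 (valence 4) → 1 H
  atom 18: Cl (halogen, monovalent) → 0 H
  atom 19: C, bond orders sum to 3 (valence 4) → 1 H
  atom 20: C, bond orders sum to 1 (valence 4) → 3 H
  atom 21: Br (halogen, monovalent) → 0 H
Totals → C:16, H:27, Br:1, Cl:1, N:1, O:2.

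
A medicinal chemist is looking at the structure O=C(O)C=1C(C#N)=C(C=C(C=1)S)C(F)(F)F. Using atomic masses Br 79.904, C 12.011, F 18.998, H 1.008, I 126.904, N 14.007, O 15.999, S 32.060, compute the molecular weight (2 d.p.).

247.19 g/mol

First, the molecular formula is C9H4F3NO2S (counting implicit H from valence).
  C: 9 × 12.011 = 108.099
  F: 3 × 18.998 = 56.994
  H: 4 × 1.008 = 4.032
  N: 1 × 14.007 = 14.007
  O: 2 × 15.999 = 31.998
  S: 1 × 32.060 = 32.060
Sum: 9×12.011 + 3×18.998 + 4×1.008 + 1×14.007 + 2×15.999 + 1×32.060 = 247.190 → 247.19 g/mol.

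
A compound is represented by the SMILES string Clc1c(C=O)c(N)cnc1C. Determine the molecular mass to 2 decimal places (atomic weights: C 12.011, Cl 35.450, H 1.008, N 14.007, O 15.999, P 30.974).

First, the molecular formula is C7H7ClN2O (counting implicit H from valence).
  C: 7 × 12.011 = 84.077
  Cl: 1 × 35.450 = 35.450
  H: 7 × 1.008 = 7.056
  N: 2 × 14.007 = 28.014
  O: 1 × 15.999 = 15.999
Sum: 7×12.011 + 1×35.450 + 7×1.008 + 2×14.007 + 1×15.999 = 170.596 → 170.60 g/mol.

170.60 g/mol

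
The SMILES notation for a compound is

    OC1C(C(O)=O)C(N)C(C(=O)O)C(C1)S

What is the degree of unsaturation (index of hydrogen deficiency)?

Molecular formula: C8H13NO5S.
DoU = (2C + 2 + N − H − X) / 2, where X is the halogen count and O/S are ignored.
    = (2·8 + 2 + 1 − 13 − 0) / 2 = 6 / 2 = 3.

3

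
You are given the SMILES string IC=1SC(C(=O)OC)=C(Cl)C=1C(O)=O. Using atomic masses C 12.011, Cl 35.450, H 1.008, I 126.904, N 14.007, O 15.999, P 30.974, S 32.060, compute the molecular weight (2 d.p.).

First, the molecular formula is C7H4ClIO4S (counting implicit H from valence).
  C: 7 × 12.011 = 84.077
  Cl: 1 × 35.450 = 35.450
  H: 4 × 1.008 = 4.032
  I: 1 × 126.904 = 126.904
  O: 4 × 15.999 = 63.996
  S: 1 × 32.060 = 32.060
Sum: 7×12.011 + 1×35.450 + 4×1.008 + 1×126.904 + 4×15.999 + 1×32.060 = 346.519 → 346.52 g/mol.

346.52 g/mol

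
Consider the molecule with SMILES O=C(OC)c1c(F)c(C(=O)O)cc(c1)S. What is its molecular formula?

C9H7FO4S

Walk through each heavy atom and fill implicit hydrogens from standard valence (C 4, N 3, O 2, S 2, halogen 1); for lowercase aromatic atoms, an aromatic c carries 1 H when it has two neighbours and 0 H with three, and aromatic n carries 0 H:
  atom 1: O, bond orders sum to 2 (valence 2) → 0 H
  atom 2: C, bond orders sum to 4 (valence 4) → 0 H
  atom 3: O, bond orders sum to 2 (valence 2) → 0 H
  atom 4: C, bond orders sum to 1 (valence 4) → 3 H
  atom 5: aromatic c, 3 neighbours → 0 H
  atom 6: aromatic c, 3 neighbours → 0 H
  atom 7: F (halogen, monovalent) → 0 H
  atom 8: aromatic c, 3 neighbours → 0 H
  atom 9: C, bond orders sum to 4 (valence 4) → 0 H
  atom 10: O, bond orders sum to 2 (valence 2) → 0 H
  atom 11: O, bond orders sum to 1 (valence 2) → 1 H
  atom 12: aromatic c, 2 neighbours → 1 H
  atom 13: aromatic c, 3 neighbours → 0 H
  atom 14: aromatic c, 2 neighbours → 1 H
  atom 15: S, bond orders sum to 1 (valence 2) → 1 H
Totals → C:9, H:7, F:1, O:4, S:1.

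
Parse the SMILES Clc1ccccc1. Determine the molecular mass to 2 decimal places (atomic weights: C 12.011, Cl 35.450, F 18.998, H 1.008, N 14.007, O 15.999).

First, the molecular formula is C6H5Cl (counting implicit H from valence).
  C: 6 × 12.011 = 72.066
  Cl: 1 × 35.450 = 35.450
  H: 5 × 1.008 = 5.040
Sum: 6×12.011 + 1×35.450 + 5×1.008 = 112.556 → 112.56 g/mol.

112.56 g/mol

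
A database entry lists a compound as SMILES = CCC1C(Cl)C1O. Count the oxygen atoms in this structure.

Scan the SMILES for O atoms (remember two-letter symbols like Cl and Br are single atoms).
Oxygen count: 1.

1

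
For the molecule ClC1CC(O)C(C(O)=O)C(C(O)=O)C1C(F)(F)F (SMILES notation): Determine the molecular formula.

Walk through each heavy atom and fill implicit hydrogens from standard valence (C 4, N 3, O 2, S 2, halogen 1):
  atom 1: Cl (halogen, monovalent) → 0 H
  atom 2: C, bond orders sum to 3 (valence 4) → 1 H
  atom 3: C, bond orders sum to 2 (valence 4) → 2 H
  atom 4: C, bond orders sum to 3 (valence 4) → 1 H
  atom 5: O, bond orders sum to 1 (valence 2) → 1 H
  atom 6: C, bond orders sum to 3 (valence 4) → 1 H
  atom 7: C, bond orders sum to 4 (valence 4) → 0 H
  atom 8: O, bond orders sum to 1 (valence 2) → 1 H
  atom 9: O, bond orders sum to 2 (valence 2) → 0 H
  atom 10: C, bond orders sum to 3 (valence 4) → 1 H
  atom 11: C, bond orders sum to 4 (valence 4) → 0 H
  atom 12: O, bond orders sum to 1 (valence 2) → 1 H
  atom 13: O, bond orders sum to 2 (valence 2) → 0 H
  atom 14: C, bond orders sum to 3 (valence 4) → 1 H
  atom 15: C, bond orders sum to 4 (valence 4) → 0 H
  atom 16: F (halogen, monovalent) → 0 H
  atom 17: F (halogen, monovalent) → 0 H
  atom 18: F (halogen, monovalent) → 0 H
Totals → C:9, H:10, Cl:1, F:3, O:5.

C9H10ClF3O5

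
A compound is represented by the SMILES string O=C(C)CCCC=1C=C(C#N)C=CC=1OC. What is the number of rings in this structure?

1

In SMILES, each pair of matching ring-closure digits denotes one ring-closing bond; the number of such bonds equals the number of independent rings.
Ring-closure bonds here: 1.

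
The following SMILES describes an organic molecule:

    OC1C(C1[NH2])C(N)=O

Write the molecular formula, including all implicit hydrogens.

Walk through each heavy atom and fill implicit hydrogens from standard valence (C 4, N 3, O 2, S 2, halogen 1):
  atom 1: O, bond orders sum to 1 (valence 2) → 1 H
  atom 2: C, bond orders sum to 3 (valence 4) → 1 H
  atom 3: C, bond orders sum to 3 (valence 4) → 1 H
  atom 4: C, bond orders sum to 3 (valence 4) → 1 H
  atom 5: N with explicit H count 2
  atom 6: C, bond orders sum to 4 (valence 4) → 0 H
  atom 7: N, bond orders sum to 1 (valence 3) → 2 H
  atom 8: O, bond orders sum to 2 (valence 2) → 0 H
Totals → C:4, H:8, N:2, O:2.
In Hill order: C4H8N2O2.

C4H8N2O2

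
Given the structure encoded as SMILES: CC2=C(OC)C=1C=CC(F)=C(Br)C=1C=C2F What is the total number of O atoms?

Scan the SMILES for O atoms (remember two-letter symbols like Cl and Br are single atoms).
Oxygen count: 1.

1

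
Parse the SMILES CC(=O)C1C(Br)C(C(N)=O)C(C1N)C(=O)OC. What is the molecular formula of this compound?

C10H15BrN2O4

Walk through each heavy atom and fill implicit hydrogens from standard valence (C 4, N 3, O 2, S 2, halogen 1):
  atom 1: C, bond orders sum to 1 (valence 4) → 3 H
  atom 2: C, bond orders sum to 4 (valence 4) → 0 H
  atom 3: O, bond orders sum to 2 (valence 2) → 0 H
  atom 4: C, bond orders sum to 3 (valence 4) → 1 H
  atom 5: C, bond orders sum to 3 (valence 4) → 1 H
  atom 6: Br (halogen, monovalent) → 0 H
  atom 7: C, bond orders sum to 3 (valence 4) → 1 H
  atom 8: C, bond orders sum to 4 (valence 4) → 0 H
  atom 9: N, bond orders sum to 1 (valence 3) → 2 H
  atom 10: O, bond orders sum to 2 (valence 2) → 0 H
  atom 11: C, bond orders sum to 3 (valence 4) → 1 H
  atom 12: C, bond orders sum to 3 (valence 4) → 1 H
  atom 13: N, bond orders sum to 1 (valence 3) → 2 H
  atom 14: C, bond orders sum to 4 (valence 4) → 0 H
  atom 15: O, bond orders sum to 2 (valence 2) → 0 H
  atom 16: O, bond orders sum to 2 (valence 2) → 0 H
  atom 17: C, bond orders sum to 1 (valence 4) → 3 H
Totals → C:10, H:15, Br:1, N:2, O:4.
In Hill order: C10H15BrN2O4.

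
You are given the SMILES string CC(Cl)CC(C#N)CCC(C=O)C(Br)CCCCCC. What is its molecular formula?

C16H27BrClNO

Walk through each heavy atom and fill implicit hydrogens from standard valence (C 4, N 3, O 2, S 2, halogen 1):
  atom 1: C, bond orders sum to 1 (valence 4) → 3 H
  atom 2: C, bond orders sum to 3 (valence 4) → 1 H
  atom 3: Cl (halogen, monovalent) → 0 H
  atom 4: C, bond orders sum to 2 (valence 4) → 2 H
  atom 5: C, bond orders sum to 3 (valence 4) → 1 H
  atom 6: C, bond orders sum to 4 (valence 4) → 0 H
  atom 7: N, bond orders sum to 3 (valence 3) → 0 H
  atom 8: C, bond orders sum to 2 (valence 4) → 2 H
  atom 9: C, bond orders sum to 2 (valence 4) → 2 H
  atom 10: C, bond orders sum to 3 (valence 4) → 1 H
  atom 11: C, bond orders sum to 3 (valence 4) → 1 H
  atom 12: O, bond orders sum to 2 (valence 2) → 0 H
  atom 13: C, bond orders sum to 3 (valence 4) → 1 H
  atom 14: Br (halogen, monovalent) → 0 H
  atom 15: C, bond orders sum to 2 (valence 4) → 2 H
  atom 16: C, bond orders sum to 2 (valence 4) → 2 H
  atom 17: C, bond orders sum to 2 (valence 4) → 2 H
  atom 18: C, bond orders sum to 2 (valence 4) → 2 H
  atom 19: C, bond orders sum to 2 (valence 4) → 2 H
  atom 20: C, bond orders sum to 1 (valence 4) → 3 H
Totals → C:16, H:27, Br:1, Cl:1, N:1, O:1.
In Hill order: C16H27BrClNO.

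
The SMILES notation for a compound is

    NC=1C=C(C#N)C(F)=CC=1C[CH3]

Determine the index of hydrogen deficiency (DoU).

6

Degree of unsaturation = (number of rings) + (number of π bonds).
Ring closures in the SMILES: 1.
π bonds: 3 double bonds (each 1 DoU), 1 triple bond (each 2 DoU) → 5 DoU from unsaturation.
Total DoU = 1 + 5 = 6.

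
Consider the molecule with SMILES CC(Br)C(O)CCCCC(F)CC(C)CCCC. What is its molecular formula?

Walk through each heavy atom and fill implicit hydrogens from standard valence (C 4, N 3, O 2, S 2, halogen 1):
  atom 1: C, bond orders sum to 1 (valence 4) → 3 H
  atom 2: C, bond orders sum to 3 (valence 4) → 1 H
  atom 3: Br (halogen, monovalent) → 0 H
  atom 4: C, bond orders sum to 3 (valence 4) → 1 H
  atom 5: O, bond orders sum to 1 (valence 2) → 1 H
  atom 6: C, bond orders sum to 2 (valence 4) → 2 H
  atom 7: C, bond orders sum to 2 (valence 4) → 2 H
  atom 8: C, bond orders sum to 2 (valence 4) → 2 H
  atom 9: C, bond orders sum to 2 (valence 4) → 2 H
  atom 10: C, bond orders sum to 3 (valence 4) → 1 H
  atom 11: F (halogen, monovalent) → 0 H
  atom 12: C, bond orders sum to 2 (valence 4) → 2 H
  atom 13: C, bond orders sum to 3 (valence 4) → 1 H
  atom 14: C, bond orders sum to 1 (valence 4) → 3 H
  atom 15: C, bond orders sum to 2 (valence 4) → 2 H
  atom 16: C, bond orders sum to 2 (valence 4) → 2 H
  atom 17: C, bond orders sum to 2 (valence 4) → 2 H
  atom 18: C, bond orders sum to 1 (valence 4) → 3 H
Totals → C:15, H:30, Br:1, F:1, O:1.

C15H30BrFO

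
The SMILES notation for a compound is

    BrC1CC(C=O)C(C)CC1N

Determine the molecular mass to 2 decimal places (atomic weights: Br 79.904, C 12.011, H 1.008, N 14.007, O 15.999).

220.11 g/mol

First, the molecular formula is C8H14BrNO (counting implicit H from valence).
  Br: 1 × 79.904 = 79.904
  C: 8 × 12.011 = 96.088
  H: 14 × 1.008 = 14.112
  N: 1 × 14.007 = 14.007
  O: 1 × 15.999 = 15.999
Sum: 1×79.904 + 8×12.011 + 14×1.008 + 1×14.007 + 1×15.999 = 220.110 → 220.11 g/mol.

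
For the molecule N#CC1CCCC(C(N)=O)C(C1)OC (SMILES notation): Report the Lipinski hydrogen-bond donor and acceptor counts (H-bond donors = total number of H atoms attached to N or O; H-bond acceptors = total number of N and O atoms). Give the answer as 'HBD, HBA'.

Donors: find every N or O and count the H atoms it carries.
  atom 1 (N): bond orders sum to 3 → 0 H
  atom 9 (N): bond orders sum to 1 → 2 H
  atom 10 (O): bond orders sum to 2 → 0 H
  atom 13 (O): bond orders sum to 2 → 0 H
Lipinski HBD = 2.
Acceptors: N atoms = 2, O atoms = 2 → HBA = 4.

2, 4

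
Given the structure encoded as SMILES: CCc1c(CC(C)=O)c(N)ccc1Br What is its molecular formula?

C11H14BrNO

Walk through each heavy atom and fill implicit hydrogens from standard valence (C 4, N 3, O 2, S 2, halogen 1); for lowercase aromatic atoms, an aromatic c carries 1 H when it has two neighbours and 0 H with three, and aromatic n carries 0 H:
  atom 1: C, bond orders sum to 1 (valence 4) → 3 H
  atom 2: C, bond orders sum to 2 (valence 4) → 2 H
  atom 3: aromatic c, 3 neighbours → 0 H
  atom 4: aromatic c, 3 neighbours → 0 H
  atom 5: C, bond orders sum to 2 (valence 4) → 2 H
  atom 6: C, bond orders sum to 4 (valence 4) → 0 H
  atom 7: C, bond orders sum to 1 (valence 4) → 3 H
  atom 8: O, bond orders sum to 2 (valence 2) → 0 H
  atom 9: aromatic c, 3 neighbours → 0 H
  atom 10: N, bond orders sum to 1 (valence 3) → 2 H
  atom 11: aromatic c, 2 neighbours → 1 H
  atom 12: aromatic c, 2 neighbours → 1 H
  atom 13: aromatic c, 3 neighbours → 0 H
  atom 14: Br (halogen, monovalent) → 0 H
Totals → C:11, H:14, Br:1, N:1, O:1.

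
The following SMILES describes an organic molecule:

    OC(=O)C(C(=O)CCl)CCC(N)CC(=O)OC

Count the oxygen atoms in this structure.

Scan the SMILES for O atoms (remember two-letter symbols like Cl and Br are single atoms).
Oxygen count: 5.

5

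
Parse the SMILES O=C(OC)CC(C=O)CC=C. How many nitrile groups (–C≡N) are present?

Scan the SMILES for the nitrile motif — none present.
Groups that are present: 1 aldehyde, 1 alkene, 1 ester.

0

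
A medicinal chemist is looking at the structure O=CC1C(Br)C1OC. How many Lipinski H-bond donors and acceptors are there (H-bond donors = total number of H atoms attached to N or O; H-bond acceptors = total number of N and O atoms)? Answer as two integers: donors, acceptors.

0, 2

Donors: find every N or O and count the H atoms it carries.
  atom 1 (O): bond orders sum to 2 → 0 H
  atom 7 (O): bond orders sum to 2 → 0 H
Lipinski HBD = 0.
Acceptors: N atoms = 0, O atoms = 2 → HBA = 2.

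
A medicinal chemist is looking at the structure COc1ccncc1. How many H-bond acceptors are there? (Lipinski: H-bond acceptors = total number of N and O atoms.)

N atoms: 1; O atoms: 1.
Lipinski HBA = 1 + 1 = 2.

2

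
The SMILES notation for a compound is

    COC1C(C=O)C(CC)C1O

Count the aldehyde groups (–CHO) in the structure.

1

The aldehyde motif appears at heavy-atom position 5 in the SMILES.
Other groups present: 1 ether, 1 hydroxyl.
Aldehyde count: 1.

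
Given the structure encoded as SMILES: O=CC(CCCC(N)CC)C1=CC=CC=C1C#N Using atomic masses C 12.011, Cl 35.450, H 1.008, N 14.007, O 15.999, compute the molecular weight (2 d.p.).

First, the molecular formula is C15H20N2O (counting implicit H from valence).
  C: 15 × 12.011 = 180.165
  H: 20 × 1.008 = 20.160
  N: 2 × 14.007 = 28.014
  O: 1 × 15.999 = 15.999
Sum: 15×12.011 + 20×1.008 + 2×14.007 + 1×15.999 = 244.338 → 244.34 g/mol.

244.34 g/mol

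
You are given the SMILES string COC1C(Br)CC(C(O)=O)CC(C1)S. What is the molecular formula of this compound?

C9H15BrO3S

Walk through each heavy atom and fill implicit hydrogens from standard valence (C 4, N 3, O 2, S 2, halogen 1):
  atom 1: C, bond orders sum to 1 (valence 4) → 3 H
  atom 2: O, bond orders sum to 2 (valence 2) → 0 H
  atom 3: C, bond orders sum to 3 (valence 4) → 1 H
  atom 4: C, bond orders sum to 3 (valence 4) → 1 H
  atom 5: Br (halogen, monovalent) → 0 H
  atom 6: C, bond orders sum to 2 (valence 4) → 2 H
  atom 7: C, bond orders sum to 3 (valence 4) → 1 H
  atom 8: C, bond orders sum to 4 (valence 4) → 0 H
  atom 9: O, bond orders sum to 1 (valence 2) → 1 H
  atom 10: O, bond orders sum to 2 (valence 2) → 0 H
  atom 11: C, bond orders sum to 2 (valence 4) → 2 H
  atom 12: C, bond orders sum to 3 (valence 4) → 1 H
  atom 13: C, bond orders sum to 2 (valence 4) → 2 H
  atom 14: S, bond orders sum to 1 (valence 2) → 1 H
Totals → C:9, H:15, Br:1, O:3, S:1.
In Hill order: C9H15BrO3S.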